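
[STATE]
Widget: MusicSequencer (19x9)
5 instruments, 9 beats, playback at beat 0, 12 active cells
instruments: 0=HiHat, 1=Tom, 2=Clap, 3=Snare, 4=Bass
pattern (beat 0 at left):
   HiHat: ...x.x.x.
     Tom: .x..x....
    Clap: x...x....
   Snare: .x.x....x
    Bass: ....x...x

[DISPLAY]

      ▼12345678    
 HiHat···█·█·█·    
   Tom·█··█····    
  Clap█···█····    
 Snare·█·█····█    
  Bass····█···█    
                   
                   
                   


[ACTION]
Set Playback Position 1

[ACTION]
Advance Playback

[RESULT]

      01▼345678    
 HiHat···█·█·█·    
   Tom·█··█····    
  Clap█···█····    
 Snare·█·█····█    
  Bass····█···█    
                   
                   
                   


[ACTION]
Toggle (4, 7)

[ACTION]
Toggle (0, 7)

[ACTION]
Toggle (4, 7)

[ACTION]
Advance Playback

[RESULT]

      012▼45678    
 HiHat···█·█···    
   Tom·█··█····    
  Clap█···█····    
 Snare·█·█····█    
  Bass····█···█    
                   
                   
                   


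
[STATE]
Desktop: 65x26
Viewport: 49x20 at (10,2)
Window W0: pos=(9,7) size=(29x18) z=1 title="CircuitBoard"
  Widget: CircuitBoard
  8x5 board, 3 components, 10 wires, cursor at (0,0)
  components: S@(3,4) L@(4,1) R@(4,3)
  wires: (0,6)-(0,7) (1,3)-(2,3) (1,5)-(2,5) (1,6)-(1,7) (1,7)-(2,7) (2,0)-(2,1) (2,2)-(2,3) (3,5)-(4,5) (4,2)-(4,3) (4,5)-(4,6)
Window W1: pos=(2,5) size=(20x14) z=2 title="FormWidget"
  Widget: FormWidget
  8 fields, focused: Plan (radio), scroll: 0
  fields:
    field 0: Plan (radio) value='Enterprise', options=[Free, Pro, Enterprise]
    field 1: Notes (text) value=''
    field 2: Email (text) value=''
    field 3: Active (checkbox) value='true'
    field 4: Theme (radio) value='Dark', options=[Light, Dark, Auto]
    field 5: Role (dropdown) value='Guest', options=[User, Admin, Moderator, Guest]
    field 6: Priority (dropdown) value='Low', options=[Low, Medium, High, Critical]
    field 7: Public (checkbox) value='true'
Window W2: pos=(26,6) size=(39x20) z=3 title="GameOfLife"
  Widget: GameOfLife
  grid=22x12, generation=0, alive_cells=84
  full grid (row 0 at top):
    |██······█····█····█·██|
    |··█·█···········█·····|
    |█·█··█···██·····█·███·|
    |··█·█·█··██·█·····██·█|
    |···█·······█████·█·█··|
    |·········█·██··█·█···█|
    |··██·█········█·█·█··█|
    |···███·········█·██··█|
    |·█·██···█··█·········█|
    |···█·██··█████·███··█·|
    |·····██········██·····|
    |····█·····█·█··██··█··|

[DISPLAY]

                                                 
                                                 
                                                 
━━━━━━━━━━━┓                                     
dget       ┃    ┏━━━━━━━━━━━━━━━━━━━━━━━━━━━━━━━━
───────────┨━━━━┃ GameOfLife                     
       ( ) ┃d   ┠────────────────────────────────
:      [  ]┃────┃Gen: 0                          
:      [  ]┃ 5 6┃██······█····█····█·██          
e:     [x] ┃    ┃··█·█···········█·····          
:      ( ) ┃    ┃█·█··█···██·····█·███·          
       [G▼]┃    ┃··█·█·█··██·█·····██·█          
ity:   [L▼]┃    ┃···█·······█████·█·█··          
c:     [x] ┃· ─ ┃·········█·██··█·█···█          
           ┃    ┃··██·█········█·█·█··█          
           ┃    ┃···███·········█·██··█          
━━━━━━━━━━━┛    ┃·█·██···█··█·········█          
4       L   · ─ ┃···█·██··█████·███··█·          
Cursor: (0,0)   ┃·····██········██·····          
                ┃····█·····█·█··██··█··          


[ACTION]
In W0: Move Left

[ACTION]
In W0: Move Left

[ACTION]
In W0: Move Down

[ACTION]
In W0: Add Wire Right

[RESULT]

                                                 
                                                 
                                                 
━━━━━━━━━━━┓                                     
dget       ┃    ┏━━━━━━━━━━━━━━━━━━━━━━━━━━━━━━━━
───────────┨━━━━┃ GameOfLife                     
       ( ) ┃d   ┠────────────────────────────────
:      [  ]┃────┃Gen: 0                          
:      [  ]┃ 5 6┃██······█····█····█·██          
e:     [x] ┃    ┃··█·█···········█·····          
:      ( ) ┃    ┃█·█··█···██·····█·███·          
       [G▼]┃    ┃··█·█·█··██·█·····██·█          
ity:   [L▼]┃    ┃···█·······█████·█·█··          
c:     [x] ┃· ─ ┃·········█·██··█·█···█          
           ┃    ┃··██·█········█·█·█··█          
           ┃    ┃···███·········█·██··█          
━━━━━━━━━━━┛    ┃·█·██···█··█·········█          
4       L   · ─ ┃···█·██··█████·███··█·          
Cursor: (1,0)   ┃·····██········██·····          
                ┃····█·····█·█··██··█··          


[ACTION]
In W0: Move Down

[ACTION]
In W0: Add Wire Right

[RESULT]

                                                 
                                                 
                                                 
━━━━━━━━━━━┓                                     
dget       ┃    ┏━━━━━━━━━━━━━━━━━━━━━━━━━━━━━━━━
───────────┨━━━━┃ GameOfLife                     
       ( ) ┃d   ┠────────────────────────────────
:      [  ]┃────┃Gen: 0                          
:      [  ]┃ 5 6┃██······█····█····█·██          
e:     [x] ┃    ┃··█·█···········█·····          
:      ( ) ┃    ┃█·█··█···██·····█·███·          
       [G▼]┃    ┃··█·█·█··██·█·····██·█          
ity:   [L▼]┃    ┃···█·······█████·█·█··          
c:     [x] ┃· ─ ┃·········█·██··█·█···█          
           ┃    ┃··██·█········█·█·█··█          
           ┃    ┃···███·········█·██··█          
━━━━━━━━━━━┛    ┃·█·██···█··█·········█          
4       L   · ─ ┃···█·██··█████·███··█·          
Cursor: (2,0)   ┃·····██········██·····          
                ┃····█·····█·█··██··█··          


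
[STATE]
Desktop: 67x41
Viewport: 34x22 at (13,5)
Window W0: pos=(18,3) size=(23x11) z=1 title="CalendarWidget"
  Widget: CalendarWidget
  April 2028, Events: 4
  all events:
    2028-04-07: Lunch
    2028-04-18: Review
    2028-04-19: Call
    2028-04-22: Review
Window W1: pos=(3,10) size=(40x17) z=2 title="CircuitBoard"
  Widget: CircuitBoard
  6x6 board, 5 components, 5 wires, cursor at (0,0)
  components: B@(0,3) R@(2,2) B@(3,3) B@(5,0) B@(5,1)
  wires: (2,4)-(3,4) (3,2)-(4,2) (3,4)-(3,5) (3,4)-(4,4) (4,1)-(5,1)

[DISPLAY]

     ┠─────────────────────┨      
     ┃      April 2028     ┃      
     ┃Mo Tu We Th Fr Sa Su ┃      
     ┃                1  2 ┃      
     ┃ 3  4  5  6  7*  8  9┃      
━━━━━━━━━━━━━━━━━━━━━━━━━━━━━┓    
oard                         ┃    
─────────────────────────────┨    
3 4 5                        ┃    
       B                     ┃    
                             ┃    
                             ┃    
                             ┃    
   R       ·                 ┃    
           │                 ┃    
   ·   B   · ─ ·             ┃    
   │       │                 ┃    
   ·       ·                 ┃    
                             ┃    
                             ┃    
0,0)                         ┃    
━━━━━━━━━━━━━━━━━━━━━━━━━━━━━┛    


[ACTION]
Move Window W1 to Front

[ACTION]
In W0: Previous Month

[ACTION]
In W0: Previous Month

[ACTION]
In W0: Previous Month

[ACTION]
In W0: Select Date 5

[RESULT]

     ┠─────────────────────┨      
     ┃     January 2028    ┃      
     ┃Mo Tu We Th Fr Sa Su ┃      
     ┃                1  2 ┃      
     ┃ 3  4 [ 5]  6  7  8  ┃      
━━━━━━━━━━━━━━━━━━━━━━━━━━━━━┓    
oard                         ┃    
─────────────────────────────┨    
3 4 5                        ┃    
       B                     ┃    
                             ┃    
                             ┃    
                             ┃    
   R       ·                 ┃    
           │                 ┃    
   ·   B   · ─ ·             ┃    
   │       │                 ┃    
   ·       ·                 ┃    
                             ┃    
                             ┃    
0,0)                         ┃    
━━━━━━━━━━━━━━━━━━━━━━━━━━━━━┛    


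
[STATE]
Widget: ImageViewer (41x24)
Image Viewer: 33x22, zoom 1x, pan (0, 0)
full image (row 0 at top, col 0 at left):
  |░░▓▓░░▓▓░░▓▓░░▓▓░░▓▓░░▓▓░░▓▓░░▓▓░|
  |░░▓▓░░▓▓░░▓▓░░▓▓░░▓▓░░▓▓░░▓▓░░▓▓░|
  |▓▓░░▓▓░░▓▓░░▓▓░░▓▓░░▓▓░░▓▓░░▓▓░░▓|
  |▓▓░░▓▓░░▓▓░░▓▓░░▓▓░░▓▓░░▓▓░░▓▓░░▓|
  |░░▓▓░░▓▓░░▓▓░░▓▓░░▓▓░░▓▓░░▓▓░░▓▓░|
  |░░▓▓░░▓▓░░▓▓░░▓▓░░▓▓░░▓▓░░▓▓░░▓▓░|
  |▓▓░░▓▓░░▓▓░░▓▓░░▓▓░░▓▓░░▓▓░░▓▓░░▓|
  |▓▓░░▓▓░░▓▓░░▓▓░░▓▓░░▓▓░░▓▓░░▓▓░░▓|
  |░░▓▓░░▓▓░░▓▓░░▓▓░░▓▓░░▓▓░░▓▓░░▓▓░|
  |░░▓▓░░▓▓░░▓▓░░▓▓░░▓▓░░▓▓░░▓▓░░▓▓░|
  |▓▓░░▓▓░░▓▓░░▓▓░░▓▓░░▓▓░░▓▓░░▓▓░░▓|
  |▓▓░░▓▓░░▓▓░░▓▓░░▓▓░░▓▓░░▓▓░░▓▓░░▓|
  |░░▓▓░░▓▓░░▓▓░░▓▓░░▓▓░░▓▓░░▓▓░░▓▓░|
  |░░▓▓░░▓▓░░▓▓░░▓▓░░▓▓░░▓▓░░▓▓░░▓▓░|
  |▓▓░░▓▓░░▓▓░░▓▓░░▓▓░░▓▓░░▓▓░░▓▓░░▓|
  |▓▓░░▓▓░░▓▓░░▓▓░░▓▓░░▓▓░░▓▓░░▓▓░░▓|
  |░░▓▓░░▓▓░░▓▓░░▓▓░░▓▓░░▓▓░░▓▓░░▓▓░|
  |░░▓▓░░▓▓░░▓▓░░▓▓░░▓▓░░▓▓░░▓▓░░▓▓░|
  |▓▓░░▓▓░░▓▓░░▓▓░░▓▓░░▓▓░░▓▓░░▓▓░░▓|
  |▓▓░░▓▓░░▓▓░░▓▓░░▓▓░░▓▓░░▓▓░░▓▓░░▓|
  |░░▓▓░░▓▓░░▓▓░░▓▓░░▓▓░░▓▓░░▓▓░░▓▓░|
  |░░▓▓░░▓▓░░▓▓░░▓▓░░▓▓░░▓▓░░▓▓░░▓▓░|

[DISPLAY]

░░▓▓░░▓▓░░▓▓░░▓▓░░▓▓░░▓▓░░▓▓░░▓▓░        
░░▓▓░░▓▓░░▓▓░░▓▓░░▓▓░░▓▓░░▓▓░░▓▓░        
▓▓░░▓▓░░▓▓░░▓▓░░▓▓░░▓▓░░▓▓░░▓▓░░▓        
▓▓░░▓▓░░▓▓░░▓▓░░▓▓░░▓▓░░▓▓░░▓▓░░▓        
░░▓▓░░▓▓░░▓▓░░▓▓░░▓▓░░▓▓░░▓▓░░▓▓░        
░░▓▓░░▓▓░░▓▓░░▓▓░░▓▓░░▓▓░░▓▓░░▓▓░        
▓▓░░▓▓░░▓▓░░▓▓░░▓▓░░▓▓░░▓▓░░▓▓░░▓        
▓▓░░▓▓░░▓▓░░▓▓░░▓▓░░▓▓░░▓▓░░▓▓░░▓        
░░▓▓░░▓▓░░▓▓░░▓▓░░▓▓░░▓▓░░▓▓░░▓▓░        
░░▓▓░░▓▓░░▓▓░░▓▓░░▓▓░░▓▓░░▓▓░░▓▓░        
▓▓░░▓▓░░▓▓░░▓▓░░▓▓░░▓▓░░▓▓░░▓▓░░▓        
▓▓░░▓▓░░▓▓░░▓▓░░▓▓░░▓▓░░▓▓░░▓▓░░▓        
░░▓▓░░▓▓░░▓▓░░▓▓░░▓▓░░▓▓░░▓▓░░▓▓░        
░░▓▓░░▓▓░░▓▓░░▓▓░░▓▓░░▓▓░░▓▓░░▓▓░        
▓▓░░▓▓░░▓▓░░▓▓░░▓▓░░▓▓░░▓▓░░▓▓░░▓        
▓▓░░▓▓░░▓▓░░▓▓░░▓▓░░▓▓░░▓▓░░▓▓░░▓        
░░▓▓░░▓▓░░▓▓░░▓▓░░▓▓░░▓▓░░▓▓░░▓▓░        
░░▓▓░░▓▓░░▓▓░░▓▓░░▓▓░░▓▓░░▓▓░░▓▓░        
▓▓░░▓▓░░▓▓░░▓▓░░▓▓░░▓▓░░▓▓░░▓▓░░▓        
▓▓░░▓▓░░▓▓░░▓▓░░▓▓░░▓▓░░▓▓░░▓▓░░▓        
░░▓▓░░▓▓░░▓▓░░▓▓░░▓▓░░▓▓░░▓▓░░▓▓░        
░░▓▓░░▓▓░░▓▓░░▓▓░░▓▓░░▓▓░░▓▓░░▓▓░        
                                         
                                         


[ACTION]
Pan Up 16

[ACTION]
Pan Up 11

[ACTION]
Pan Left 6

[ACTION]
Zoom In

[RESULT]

░░░░▓▓▓▓░░░░▓▓▓▓░░░░▓▓▓▓░░░░▓▓▓▓░░░░▓▓▓▓░
░░░░▓▓▓▓░░░░▓▓▓▓░░░░▓▓▓▓░░░░▓▓▓▓░░░░▓▓▓▓░
░░░░▓▓▓▓░░░░▓▓▓▓░░░░▓▓▓▓░░░░▓▓▓▓░░░░▓▓▓▓░
░░░░▓▓▓▓░░░░▓▓▓▓░░░░▓▓▓▓░░░░▓▓▓▓░░░░▓▓▓▓░
▓▓▓▓░░░░▓▓▓▓░░░░▓▓▓▓░░░░▓▓▓▓░░░░▓▓▓▓░░░░▓
▓▓▓▓░░░░▓▓▓▓░░░░▓▓▓▓░░░░▓▓▓▓░░░░▓▓▓▓░░░░▓
▓▓▓▓░░░░▓▓▓▓░░░░▓▓▓▓░░░░▓▓▓▓░░░░▓▓▓▓░░░░▓
▓▓▓▓░░░░▓▓▓▓░░░░▓▓▓▓░░░░▓▓▓▓░░░░▓▓▓▓░░░░▓
░░░░▓▓▓▓░░░░▓▓▓▓░░░░▓▓▓▓░░░░▓▓▓▓░░░░▓▓▓▓░
░░░░▓▓▓▓░░░░▓▓▓▓░░░░▓▓▓▓░░░░▓▓▓▓░░░░▓▓▓▓░
░░░░▓▓▓▓░░░░▓▓▓▓░░░░▓▓▓▓░░░░▓▓▓▓░░░░▓▓▓▓░
░░░░▓▓▓▓░░░░▓▓▓▓░░░░▓▓▓▓░░░░▓▓▓▓░░░░▓▓▓▓░
▓▓▓▓░░░░▓▓▓▓░░░░▓▓▓▓░░░░▓▓▓▓░░░░▓▓▓▓░░░░▓
▓▓▓▓░░░░▓▓▓▓░░░░▓▓▓▓░░░░▓▓▓▓░░░░▓▓▓▓░░░░▓
▓▓▓▓░░░░▓▓▓▓░░░░▓▓▓▓░░░░▓▓▓▓░░░░▓▓▓▓░░░░▓
▓▓▓▓░░░░▓▓▓▓░░░░▓▓▓▓░░░░▓▓▓▓░░░░▓▓▓▓░░░░▓
░░░░▓▓▓▓░░░░▓▓▓▓░░░░▓▓▓▓░░░░▓▓▓▓░░░░▓▓▓▓░
░░░░▓▓▓▓░░░░▓▓▓▓░░░░▓▓▓▓░░░░▓▓▓▓░░░░▓▓▓▓░
░░░░▓▓▓▓░░░░▓▓▓▓░░░░▓▓▓▓░░░░▓▓▓▓░░░░▓▓▓▓░
░░░░▓▓▓▓░░░░▓▓▓▓░░░░▓▓▓▓░░░░▓▓▓▓░░░░▓▓▓▓░
▓▓▓▓░░░░▓▓▓▓░░░░▓▓▓▓░░░░▓▓▓▓░░░░▓▓▓▓░░░░▓
▓▓▓▓░░░░▓▓▓▓░░░░▓▓▓▓░░░░▓▓▓▓░░░░▓▓▓▓░░░░▓
▓▓▓▓░░░░▓▓▓▓░░░░▓▓▓▓░░░░▓▓▓▓░░░░▓▓▓▓░░░░▓
▓▓▓▓░░░░▓▓▓▓░░░░▓▓▓▓░░░░▓▓▓▓░░░░▓▓▓▓░░░░▓


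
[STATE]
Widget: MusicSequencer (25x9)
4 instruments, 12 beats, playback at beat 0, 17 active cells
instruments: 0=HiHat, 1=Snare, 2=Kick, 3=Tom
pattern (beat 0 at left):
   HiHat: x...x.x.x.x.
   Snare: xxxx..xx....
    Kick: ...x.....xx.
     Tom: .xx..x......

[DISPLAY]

      ▼12345678901       
 HiHat█···█·█·█·█·       
 Snare████··██····       
  Kick···█·····██·       
   Tom·██··█······       
                         
                         
                         
                         


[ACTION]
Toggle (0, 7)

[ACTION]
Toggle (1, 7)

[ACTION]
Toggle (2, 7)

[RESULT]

      ▼12345678901       
 HiHat█···█·███·█·       
 Snare████··█·····       
  Kick···█···█·██·       
   Tom·██··█······       
                         
                         
                         
                         


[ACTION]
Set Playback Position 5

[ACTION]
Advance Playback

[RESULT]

      012345▼78901       
 HiHat█···█·███·█·       
 Snare████··█·····       
  Kick···█···█·██·       
   Tom·██··█······       
                         
                         
                         
                         


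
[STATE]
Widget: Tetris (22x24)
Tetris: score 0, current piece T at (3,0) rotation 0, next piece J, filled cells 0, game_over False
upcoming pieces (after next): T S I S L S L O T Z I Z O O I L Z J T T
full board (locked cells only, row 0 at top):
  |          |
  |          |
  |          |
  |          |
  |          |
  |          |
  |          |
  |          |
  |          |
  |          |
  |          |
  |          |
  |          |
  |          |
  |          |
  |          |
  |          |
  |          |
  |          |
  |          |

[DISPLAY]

    ▒     │Next:      
   ▒▒▒    │█          
          │███        
          │           
          │           
          │           
          │Score:     
          │0          
          │           
          │           
          │           
          │           
          │           
          │           
          │           
          │           
          │           
          │           
          │           
          │           
          │           
          │           
          │           
          │           


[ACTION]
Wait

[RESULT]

          │Next:      
    ▒     │█          
   ▒▒▒    │███        
          │           
          │           
          │           
          │Score:     
          │0          
          │           
          │           
          │           
          │           
          │           
          │           
          │           
          │           
          │           
          │           
          │           
          │           
          │           
          │           
          │           
          │           


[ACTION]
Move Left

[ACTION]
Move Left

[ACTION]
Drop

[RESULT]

          │Next:      
          │█          
  ▒       │███        
 ▒▒▒      │           
          │           
          │           
          │Score:     
          │0          
          │           
          │           
          │           
          │           
          │           
          │           
          │           
          │           
          │           
          │           
          │           
          │           
          │           
          │           
          │           
          │           


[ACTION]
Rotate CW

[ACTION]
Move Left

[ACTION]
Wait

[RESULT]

          │Next:      
          │█          
          │███        
▒         │           
▒▒        │           
▒         │           
          │Score:     
          │0          
          │           
          │           
          │           
          │           
          │           
          │           
          │           
          │           
          │           
          │           
          │           
          │           
          │           
          │           
          │           
          │           


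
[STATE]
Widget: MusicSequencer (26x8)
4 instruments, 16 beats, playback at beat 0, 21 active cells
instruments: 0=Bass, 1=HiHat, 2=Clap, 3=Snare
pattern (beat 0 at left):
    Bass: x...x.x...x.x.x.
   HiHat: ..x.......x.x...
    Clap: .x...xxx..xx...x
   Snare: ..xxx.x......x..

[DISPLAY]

      ▼123456789012345    
  Bass█···█·█···█·█·█·    
 HiHat··█·······█·█···    
  Clap·█···███··██···█    
 Snare··███·█······█··    
                          
                          
                          


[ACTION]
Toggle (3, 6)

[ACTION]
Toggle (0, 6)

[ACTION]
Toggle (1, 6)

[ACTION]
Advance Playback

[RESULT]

      0▼23456789012345    
  Bass█···█·····█·█·█·    
 HiHat··█···█···█·█···    
  Clap·█···███··██···█    
 Snare··███········█··    
                          
                          
                          


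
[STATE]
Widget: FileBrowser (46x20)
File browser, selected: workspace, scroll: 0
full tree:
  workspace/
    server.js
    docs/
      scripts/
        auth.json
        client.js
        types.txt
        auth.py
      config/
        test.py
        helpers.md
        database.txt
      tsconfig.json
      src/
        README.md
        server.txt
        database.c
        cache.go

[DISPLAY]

> [-] workspace/                              
    server.js                                 
    [+] docs/                                 
                                              
                                              
                                              
                                              
                                              
                                              
                                              
                                              
                                              
                                              
                                              
                                              
                                              
                                              
                                              
                                              
                                              


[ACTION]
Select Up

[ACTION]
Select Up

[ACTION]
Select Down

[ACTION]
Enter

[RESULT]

  [-] workspace/                              
  > server.js                                 
    [+] docs/                                 
                                              
                                              
                                              
                                              
                                              
                                              
                                              
                                              
                                              
                                              
                                              
                                              
                                              
                                              
                                              
                                              
                                              


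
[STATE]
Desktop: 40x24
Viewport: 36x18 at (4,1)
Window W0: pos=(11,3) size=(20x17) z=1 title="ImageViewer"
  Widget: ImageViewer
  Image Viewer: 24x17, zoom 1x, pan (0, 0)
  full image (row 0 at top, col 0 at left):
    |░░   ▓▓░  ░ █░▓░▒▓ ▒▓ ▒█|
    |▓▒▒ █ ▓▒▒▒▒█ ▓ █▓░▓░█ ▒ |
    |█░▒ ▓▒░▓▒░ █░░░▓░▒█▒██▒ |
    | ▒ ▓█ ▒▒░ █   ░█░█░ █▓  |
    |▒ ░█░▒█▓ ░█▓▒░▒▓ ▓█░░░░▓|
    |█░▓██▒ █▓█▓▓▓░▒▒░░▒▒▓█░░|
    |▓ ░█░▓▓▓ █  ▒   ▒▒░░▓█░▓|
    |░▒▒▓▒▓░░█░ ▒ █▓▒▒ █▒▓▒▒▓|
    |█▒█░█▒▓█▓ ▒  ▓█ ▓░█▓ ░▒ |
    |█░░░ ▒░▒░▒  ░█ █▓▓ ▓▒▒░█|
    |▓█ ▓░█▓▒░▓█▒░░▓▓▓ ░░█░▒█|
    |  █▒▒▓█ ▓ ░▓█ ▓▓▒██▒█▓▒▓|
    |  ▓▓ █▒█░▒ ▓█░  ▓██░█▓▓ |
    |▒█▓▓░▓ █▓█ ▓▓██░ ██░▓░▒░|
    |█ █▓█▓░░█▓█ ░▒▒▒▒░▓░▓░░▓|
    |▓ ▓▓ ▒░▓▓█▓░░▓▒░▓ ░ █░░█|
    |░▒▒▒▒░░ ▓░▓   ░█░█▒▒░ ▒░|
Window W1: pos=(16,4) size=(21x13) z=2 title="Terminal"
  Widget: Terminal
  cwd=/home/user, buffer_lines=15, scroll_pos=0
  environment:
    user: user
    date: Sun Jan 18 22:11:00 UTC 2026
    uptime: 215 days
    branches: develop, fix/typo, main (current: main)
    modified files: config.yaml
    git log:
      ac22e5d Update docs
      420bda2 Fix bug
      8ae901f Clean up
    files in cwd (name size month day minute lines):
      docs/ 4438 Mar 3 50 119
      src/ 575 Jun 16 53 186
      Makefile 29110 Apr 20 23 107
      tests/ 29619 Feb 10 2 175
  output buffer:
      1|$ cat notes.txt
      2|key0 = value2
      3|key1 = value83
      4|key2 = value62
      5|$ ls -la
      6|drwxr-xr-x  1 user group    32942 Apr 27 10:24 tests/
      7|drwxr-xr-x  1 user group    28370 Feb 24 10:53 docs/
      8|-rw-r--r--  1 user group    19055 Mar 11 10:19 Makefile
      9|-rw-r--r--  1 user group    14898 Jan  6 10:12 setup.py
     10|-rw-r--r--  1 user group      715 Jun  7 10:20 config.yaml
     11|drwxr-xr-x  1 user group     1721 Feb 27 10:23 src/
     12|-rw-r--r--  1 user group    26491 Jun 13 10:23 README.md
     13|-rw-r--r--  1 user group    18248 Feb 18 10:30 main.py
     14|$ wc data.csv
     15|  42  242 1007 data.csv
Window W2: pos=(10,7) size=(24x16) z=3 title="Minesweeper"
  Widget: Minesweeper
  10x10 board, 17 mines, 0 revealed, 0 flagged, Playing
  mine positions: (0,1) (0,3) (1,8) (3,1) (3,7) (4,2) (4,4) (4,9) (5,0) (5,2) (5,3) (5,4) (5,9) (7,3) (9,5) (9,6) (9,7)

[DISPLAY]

                                    
                                    
       ┏━━━━━━━━━━━━━━━━━━┓         
       ┃ Ima┏━━━━━━━━━━━━━━━━━━━┓   
       ┠────┃ Terminal          ┃   
       ┃░░  ┠───────────────────┨   
      ┏━━━━━━━━━━━━━━━━━━━━━━┓  ┃   
      ┃ Minesweeper          ┃  ┃   
      ┠──────────────────────┨  ┃   
      ┃■■■■■■■■■■            ┃  ┃   
      ┃■■■■■■■■■■            ┃  ┃   
      ┃■■■■■■■■■■            ┃r ┃   
      ┃■■■■■■■■■■            ┃r ┃   
      ┃■■■■■■■■■■            ┃r ┃   
      ┃■■■■■■■■■■            ┃r ┃   
      ┃■■■■■■■■■■            ┃━━┛   
      ┃■■■■■■■■■■            ┃      
      ┃■■■■■■■■■■            ┃      


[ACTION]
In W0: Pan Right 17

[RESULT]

                                    
                                    
       ┏━━━━━━━━━━━━━━━━━━┓         
       ┃ Ima┏━━━━━━━━━━━━━━━━━━━┓   
       ┠────┃ Terminal          ┃   
       ┃▓ ▒▓┠───────────────────┨   
      ┏━━━━━━━━━━━━━━━━━━━━━━┓  ┃   
      ┃ Minesweeper          ┃  ┃   
      ┠──────────────────────┨  ┃   
      ┃■■■■■■■■■■            ┃  ┃   
      ┃■■■■■■■■■■            ┃  ┃   
      ┃■■■■■■■■■■            ┃r ┃   
      ┃■■■■■■■■■■            ┃r ┃   
      ┃■■■■■■■■■■            ┃r ┃   
      ┃■■■■■■■■■■            ┃r ┃   
      ┃■■■■■■■■■■            ┃━━┛   
      ┃■■■■■■■■■■            ┃      
      ┃■■■■■■■■■■            ┃      


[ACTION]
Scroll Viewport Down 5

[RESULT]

       ┃▓ ▒▓┠───────────────────┨   
      ┏━━━━━━━━━━━━━━━━━━━━━━┓  ┃   
      ┃ Minesweeper          ┃  ┃   
      ┠──────────────────────┨  ┃   
      ┃■■■■■■■■■■            ┃  ┃   
      ┃■■■■■■■■■■            ┃  ┃   
      ┃■■■■■■■■■■            ┃r ┃   
      ┃■■■■■■■■■■            ┃r ┃   
      ┃■■■■■■■■■■            ┃r ┃   
      ┃■■■■■■■■■■            ┃r ┃   
      ┃■■■■■■■■■■            ┃━━┛   
      ┃■■■■■■■■■■            ┃      
      ┃■■■■■■■■■■            ┃      
      ┃■■■■■■■■■■            ┃      
      ┃                      ┃      
      ┃                      ┃      
      ┗━━━━━━━━━━━━━━━━━━━━━━┛      
                                    


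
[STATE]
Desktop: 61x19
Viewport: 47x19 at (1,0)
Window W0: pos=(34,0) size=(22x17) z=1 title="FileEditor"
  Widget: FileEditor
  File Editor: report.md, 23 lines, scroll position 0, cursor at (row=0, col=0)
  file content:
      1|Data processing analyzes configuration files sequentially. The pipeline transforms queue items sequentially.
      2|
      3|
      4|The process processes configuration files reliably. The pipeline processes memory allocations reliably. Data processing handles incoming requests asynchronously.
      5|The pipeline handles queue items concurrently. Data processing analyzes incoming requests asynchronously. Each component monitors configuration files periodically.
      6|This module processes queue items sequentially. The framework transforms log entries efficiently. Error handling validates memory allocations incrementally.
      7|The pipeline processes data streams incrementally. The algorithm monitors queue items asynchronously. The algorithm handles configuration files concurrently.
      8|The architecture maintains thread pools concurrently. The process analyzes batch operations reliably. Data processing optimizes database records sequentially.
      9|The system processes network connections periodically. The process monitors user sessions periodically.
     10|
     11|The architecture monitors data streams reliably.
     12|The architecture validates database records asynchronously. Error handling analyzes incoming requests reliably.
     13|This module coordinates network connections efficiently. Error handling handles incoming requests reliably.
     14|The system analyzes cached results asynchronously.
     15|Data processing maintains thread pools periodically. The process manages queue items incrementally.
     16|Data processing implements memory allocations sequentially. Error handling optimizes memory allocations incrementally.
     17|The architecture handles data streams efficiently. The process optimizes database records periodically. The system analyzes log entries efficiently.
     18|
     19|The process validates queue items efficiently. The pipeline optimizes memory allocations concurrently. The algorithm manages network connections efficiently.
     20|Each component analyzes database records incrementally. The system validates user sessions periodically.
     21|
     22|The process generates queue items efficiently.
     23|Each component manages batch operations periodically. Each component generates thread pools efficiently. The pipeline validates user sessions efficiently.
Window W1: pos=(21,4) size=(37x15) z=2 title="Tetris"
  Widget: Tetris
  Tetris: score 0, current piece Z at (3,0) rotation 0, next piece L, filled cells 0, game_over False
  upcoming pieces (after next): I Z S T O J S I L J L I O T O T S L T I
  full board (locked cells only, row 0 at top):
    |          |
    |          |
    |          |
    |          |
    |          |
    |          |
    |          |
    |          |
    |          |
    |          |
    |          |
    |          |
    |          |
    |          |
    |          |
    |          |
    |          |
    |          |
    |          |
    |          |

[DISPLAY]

                                 ┏━━━━━━━━━━━━━
                                 ┃ FileEditor  
                                 ┠─────────────
                                 ┃█ata processi
                    ┏━━━━━━━━━━━━━━━━━━━━━━━━━━
                    ┃ Tetris                   
                    ┠──────────────────────────
                    ┃          │Next:          
                    ┃          │  ▒            
                    ┃          │▒▒▒            
                    ┃          │               
                    ┃          │               
                    ┃          │               
                    ┃          │Score:         
                    ┃          │0              
                    ┃          │               
                    ┃          │               
                    ┃          │               
                    ┗━━━━━━━━━━━━━━━━━━━━━━━━━━


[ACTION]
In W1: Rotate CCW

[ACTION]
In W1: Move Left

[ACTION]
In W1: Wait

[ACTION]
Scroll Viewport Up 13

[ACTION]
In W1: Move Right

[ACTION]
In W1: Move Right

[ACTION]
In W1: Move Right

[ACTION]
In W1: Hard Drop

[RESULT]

                                 ┏━━━━━━━━━━━━━
                                 ┃ FileEditor  
                                 ┠─────────────
                                 ┃█ata processi
                    ┏━━━━━━━━━━━━━━━━━━━━━━━━━━
                    ┃ Tetris                   
                    ┠──────────────────────────
                    ┃          │Next:          
                    ┃          │████           
                    ┃          │               
                    ┃          │               
                    ┃          │               
                    ┃          │               
                    ┃          │Score:         
                    ┃          │0              
                    ┃      ▓   │               
                    ┃     ▓▓   │               
                    ┃     ▓    │               
                    ┗━━━━━━━━━━━━━━━━━━━━━━━━━━


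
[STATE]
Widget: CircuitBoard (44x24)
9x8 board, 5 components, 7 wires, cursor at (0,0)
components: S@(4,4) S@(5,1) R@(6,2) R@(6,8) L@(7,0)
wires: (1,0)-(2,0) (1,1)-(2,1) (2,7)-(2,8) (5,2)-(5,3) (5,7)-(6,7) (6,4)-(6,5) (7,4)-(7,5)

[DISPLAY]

   0 1 2 3 4 5 6 7 8                        
0  [.]                                      
                                            
1   ·   ·                                   
    │   │                                   
2   ·   ·                       · ─ ·       
                                            
3                                           
                                            
4                   S                       
                                            
5       S   · ─ ·               ·           
                                │           
6           R       · ─ ·       ·   R       
                                            
7   L               · ─ ·                   
Cursor: (0,0)                               
                                            
                                            
                                            
                                            
                                            
                                            
                                            


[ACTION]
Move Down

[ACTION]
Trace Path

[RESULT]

   0 1 2 3 4 5 6 7 8                        
0                                           
                                            
1  [.]  ·                                   
    │   │                                   
2   ·   ·                       · ─ ·       
                                            
3                                           
                                            
4                   S                       
                                            
5       S   · ─ ·               ·           
                                │           
6           R       · ─ ·       ·   R       
                                            
7   L               · ─ ·                   
Cursor: (1,0)  Trace: Path with 2 nodes, no 
                                            
                                            
                                            
                                            
                                            
                                            
                                            


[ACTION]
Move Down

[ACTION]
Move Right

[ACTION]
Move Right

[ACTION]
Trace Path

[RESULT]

   0 1 2 3 4 5 6 7 8                        
0                                           
                                            
1   ·   ·                                   
    │   │                                   
2   ·   ·  [.]                  · ─ ·       
                                            
3                                           
                                            
4                   S                       
                                            
5       S   · ─ ·               ·           
                                │           
6           R       · ─ ·       ·   R       
                                            
7   L               · ─ ·                   
Cursor: (2,2)  Trace: No connections        
                                            
                                            
                                            
                                            
                                            
                                            
                                            
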